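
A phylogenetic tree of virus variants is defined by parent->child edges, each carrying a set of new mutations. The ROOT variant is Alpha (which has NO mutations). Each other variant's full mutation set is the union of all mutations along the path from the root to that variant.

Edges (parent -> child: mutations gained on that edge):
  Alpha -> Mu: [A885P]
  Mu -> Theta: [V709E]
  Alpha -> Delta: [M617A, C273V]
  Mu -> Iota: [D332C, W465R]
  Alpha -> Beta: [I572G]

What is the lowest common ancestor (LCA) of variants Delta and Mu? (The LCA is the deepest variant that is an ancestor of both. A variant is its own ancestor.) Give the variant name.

Path from root to Delta: Alpha -> Delta
  ancestors of Delta: {Alpha, Delta}
Path from root to Mu: Alpha -> Mu
  ancestors of Mu: {Alpha, Mu}
Common ancestors: {Alpha}
Walk up from Mu: Mu (not in ancestors of Delta), Alpha (in ancestors of Delta)
Deepest common ancestor (LCA) = Alpha

Answer: Alpha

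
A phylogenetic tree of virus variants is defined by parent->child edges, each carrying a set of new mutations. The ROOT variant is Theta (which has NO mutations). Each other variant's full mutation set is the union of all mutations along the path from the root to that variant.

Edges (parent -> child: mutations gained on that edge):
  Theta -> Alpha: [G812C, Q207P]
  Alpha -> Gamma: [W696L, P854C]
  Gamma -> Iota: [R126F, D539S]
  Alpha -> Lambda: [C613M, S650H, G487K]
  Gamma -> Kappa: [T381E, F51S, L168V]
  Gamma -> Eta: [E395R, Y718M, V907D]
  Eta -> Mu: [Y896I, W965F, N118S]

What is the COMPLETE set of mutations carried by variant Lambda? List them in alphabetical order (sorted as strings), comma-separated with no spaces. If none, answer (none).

At Theta: gained [] -> total []
At Alpha: gained ['G812C', 'Q207P'] -> total ['G812C', 'Q207P']
At Lambda: gained ['C613M', 'S650H', 'G487K'] -> total ['C613M', 'G487K', 'G812C', 'Q207P', 'S650H']

Answer: C613M,G487K,G812C,Q207P,S650H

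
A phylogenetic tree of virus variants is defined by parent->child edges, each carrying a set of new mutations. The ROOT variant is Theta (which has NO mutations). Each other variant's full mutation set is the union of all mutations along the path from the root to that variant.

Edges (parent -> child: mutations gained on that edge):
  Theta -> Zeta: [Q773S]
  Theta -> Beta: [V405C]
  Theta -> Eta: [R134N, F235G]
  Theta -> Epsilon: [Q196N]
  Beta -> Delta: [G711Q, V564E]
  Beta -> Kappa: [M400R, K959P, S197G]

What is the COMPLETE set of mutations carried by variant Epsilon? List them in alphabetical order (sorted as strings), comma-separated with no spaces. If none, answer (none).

At Theta: gained [] -> total []
At Epsilon: gained ['Q196N'] -> total ['Q196N']

Answer: Q196N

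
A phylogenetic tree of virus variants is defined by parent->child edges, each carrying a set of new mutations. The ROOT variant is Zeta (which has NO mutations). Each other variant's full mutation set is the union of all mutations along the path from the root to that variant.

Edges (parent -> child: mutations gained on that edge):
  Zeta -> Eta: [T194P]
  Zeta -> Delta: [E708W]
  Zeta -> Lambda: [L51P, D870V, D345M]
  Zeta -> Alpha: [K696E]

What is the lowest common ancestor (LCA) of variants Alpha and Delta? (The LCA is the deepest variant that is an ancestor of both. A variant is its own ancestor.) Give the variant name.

Path from root to Alpha: Zeta -> Alpha
  ancestors of Alpha: {Zeta, Alpha}
Path from root to Delta: Zeta -> Delta
  ancestors of Delta: {Zeta, Delta}
Common ancestors: {Zeta}
Walk up from Delta: Delta (not in ancestors of Alpha), Zeta (in ancestors of Alpha)
Deepest common ancestor (LCA) = Zeta

Answer: Zeta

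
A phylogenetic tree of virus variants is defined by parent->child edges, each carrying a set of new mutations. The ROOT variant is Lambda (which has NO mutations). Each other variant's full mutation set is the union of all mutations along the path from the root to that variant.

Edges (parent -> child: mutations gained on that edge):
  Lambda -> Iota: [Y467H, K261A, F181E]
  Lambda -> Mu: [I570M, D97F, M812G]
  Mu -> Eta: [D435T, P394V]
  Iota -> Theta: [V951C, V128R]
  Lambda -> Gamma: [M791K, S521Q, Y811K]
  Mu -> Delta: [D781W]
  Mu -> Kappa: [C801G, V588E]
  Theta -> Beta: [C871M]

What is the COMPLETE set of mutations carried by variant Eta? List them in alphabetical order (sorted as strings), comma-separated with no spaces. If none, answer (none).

At Lambda: gained [] -> total []
At Mu: gained ['I570M', 'D97F', 'M812G'] -> total ['D97F', 'I570M', 'M812G']
At Eta: gained ['D435T', 'P394V'] -> total ['D435T', 'D97F', 'I570M', 'M812G', 'P394V']

Answer: D435T,D97F,I570M,M812G,P394V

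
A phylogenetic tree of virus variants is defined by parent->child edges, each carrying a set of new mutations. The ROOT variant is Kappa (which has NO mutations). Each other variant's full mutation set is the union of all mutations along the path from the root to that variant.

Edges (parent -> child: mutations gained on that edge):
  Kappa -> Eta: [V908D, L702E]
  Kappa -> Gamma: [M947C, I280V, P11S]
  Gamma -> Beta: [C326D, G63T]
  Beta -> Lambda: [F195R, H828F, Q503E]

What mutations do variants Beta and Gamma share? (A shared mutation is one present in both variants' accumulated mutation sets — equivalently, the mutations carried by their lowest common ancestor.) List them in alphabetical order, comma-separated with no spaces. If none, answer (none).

Accumulating mutations along path to Beta:
  At Kappa: gained [] -> total []
  At Gamma: gained ['M947C', 'I280V', 'P11S'] -> total ['I280V', 'M947C', 'P11S']
  At Beta: gained ['C326D', 'G63T'] -> total ['C326D', 'G63T', 'I280V', 'M947C', 'P11S']
Mutations(Beta) = ['C326D', 'G63T', 'I280V', 'M947C', 'P11S']
Accumulating mutations along path to Gamma:
  At Kappa: gained [] -> total []
  At Gamma: gained ['M947C', 'I280V', 'P11S'] -> total ['I280V', 'M947C', 'P11S']
Mutations(Gamma) = ['I280V', 'M947C', 'P11S']
Intersection: ['C326D', 'G63T', 'I280V', 'M947C', 'P11S'] ∩ ['I280V', 'M947C', 'P11S'] = ['I280V', 'M947C', 'P11S']

Answer: I280V,M947C,P11S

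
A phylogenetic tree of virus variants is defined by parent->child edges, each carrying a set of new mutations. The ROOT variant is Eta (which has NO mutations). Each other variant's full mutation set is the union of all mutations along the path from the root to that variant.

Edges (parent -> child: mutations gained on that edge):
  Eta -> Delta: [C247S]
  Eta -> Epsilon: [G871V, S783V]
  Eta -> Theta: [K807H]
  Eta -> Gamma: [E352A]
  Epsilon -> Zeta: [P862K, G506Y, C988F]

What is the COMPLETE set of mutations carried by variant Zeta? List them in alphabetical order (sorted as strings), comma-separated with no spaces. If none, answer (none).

Answer: C988F,G506Y,G871V,P862K,S783V

Derivation:
At Eta: gained [] -> total []
At Epsilon: gained ['G871V', 'S783V'] -> total ['G871V', 'S783V']
At Zeta: gained ['P862K', 'G506Y', 'C988F'] -> total ['C988F', 'G506Y', 'G871V', 'P862K', 'S783V']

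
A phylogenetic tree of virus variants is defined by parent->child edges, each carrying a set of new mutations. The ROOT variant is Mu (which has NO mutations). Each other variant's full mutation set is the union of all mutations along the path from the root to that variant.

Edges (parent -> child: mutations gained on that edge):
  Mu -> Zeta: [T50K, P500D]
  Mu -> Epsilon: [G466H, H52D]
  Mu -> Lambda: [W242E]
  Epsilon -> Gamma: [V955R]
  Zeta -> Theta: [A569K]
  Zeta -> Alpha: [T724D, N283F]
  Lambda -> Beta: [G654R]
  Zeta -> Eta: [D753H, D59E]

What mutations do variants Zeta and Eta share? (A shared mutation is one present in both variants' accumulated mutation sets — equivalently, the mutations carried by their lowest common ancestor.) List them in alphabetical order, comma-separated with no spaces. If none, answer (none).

Answer: P500D,T50K

Derivation:
Accumulating mutations along path to Zeta:
  At Mu: gained [] -> total []
  At Zeta: gained ['T50K', 'P500D'] -> total ['P500D', 'T50K']
Mutations(Zeta) = ['P500D', 'T50K']
Accumulating mutations along path to Eta:
  At Mu: gained [] -> total []
  At Zeta: gained ['T50K', 'P500D'] -> total ['P500D', 'T50K']
  At Eta: gained ['D753H', 'D59E'] -> total ['D59E', 'D753H', 'P500D', 'T50K']
Mutations(Eta) = ['D59E', 'D753H', 'P500D', 'T50K']
Intersection: ['P500D', 'T50K'] ∩ ['D59E', 'D753H', 'P500D', 'T50K'] = ['P500D', 'T50K']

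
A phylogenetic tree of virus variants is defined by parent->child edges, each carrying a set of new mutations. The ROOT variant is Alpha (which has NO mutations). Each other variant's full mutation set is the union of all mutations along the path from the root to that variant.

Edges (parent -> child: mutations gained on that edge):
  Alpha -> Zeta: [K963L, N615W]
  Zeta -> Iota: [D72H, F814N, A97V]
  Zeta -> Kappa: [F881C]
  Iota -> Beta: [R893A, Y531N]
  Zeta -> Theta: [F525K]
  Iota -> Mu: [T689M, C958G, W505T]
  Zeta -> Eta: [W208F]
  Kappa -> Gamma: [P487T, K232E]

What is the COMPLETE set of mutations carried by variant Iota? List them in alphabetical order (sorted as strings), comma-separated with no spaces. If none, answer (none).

Answer: A97V,D72H,F814N,K963L,N615W

Derivation:
At Alpha: gained [] -> total []
At Zeta: gained ['K963L', 'N615W'] -> total ['K963L', 'N615W']
At Iota: gained ['D72H', 'F814N', 'A97V'] -> total ['A97V', 'D72H', 'F814N', 'K963L', 'N615W']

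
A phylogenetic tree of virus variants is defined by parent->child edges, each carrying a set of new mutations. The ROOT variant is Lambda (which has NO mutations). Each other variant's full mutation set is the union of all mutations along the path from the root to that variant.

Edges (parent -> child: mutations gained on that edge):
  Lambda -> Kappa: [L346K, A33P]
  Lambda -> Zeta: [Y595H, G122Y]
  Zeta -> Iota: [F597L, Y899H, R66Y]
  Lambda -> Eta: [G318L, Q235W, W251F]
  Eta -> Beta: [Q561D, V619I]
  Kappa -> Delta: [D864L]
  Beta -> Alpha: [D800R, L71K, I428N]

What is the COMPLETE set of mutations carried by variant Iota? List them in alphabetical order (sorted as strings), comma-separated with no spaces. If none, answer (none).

At Lambda: gained [] -> total []
At Zeta: gained ['Y595H', 'G122Y'] -> total ['G122Y', 'Y595H']
At Iota: gained ['F597L', 'Y899H', 'R66Y'] -> total ['F597L', 'G122Y', 'R66Y', 'Y595H', 'Y899H']

Answer: F597L,G122Y,R66Y,Y595H,Y899H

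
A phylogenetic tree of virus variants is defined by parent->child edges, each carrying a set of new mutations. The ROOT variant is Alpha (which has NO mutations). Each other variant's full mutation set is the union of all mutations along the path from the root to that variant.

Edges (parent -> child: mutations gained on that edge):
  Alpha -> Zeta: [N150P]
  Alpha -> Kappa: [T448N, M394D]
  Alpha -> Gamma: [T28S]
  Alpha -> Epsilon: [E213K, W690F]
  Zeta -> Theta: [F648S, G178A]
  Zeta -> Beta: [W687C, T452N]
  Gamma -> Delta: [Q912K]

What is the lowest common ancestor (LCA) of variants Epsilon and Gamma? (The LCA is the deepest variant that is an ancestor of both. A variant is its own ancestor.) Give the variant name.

Path from root to Epsilon: Alpha -> Epsilon
  ancestors of Epsilon: {Alpha, Epsilon}
Path from root to Gamma: Alpha -> Gamma
  ancestors of Gamma: {Alpha, Gamma}
Common ancestors: {Alpha}
Walk up from Gamma: Gamma (not in ancestors of Epsilon), Alpha (in ancestors of Epsilon)
Deepest common ancestor (LCA) = Alpha

Answer: Alpha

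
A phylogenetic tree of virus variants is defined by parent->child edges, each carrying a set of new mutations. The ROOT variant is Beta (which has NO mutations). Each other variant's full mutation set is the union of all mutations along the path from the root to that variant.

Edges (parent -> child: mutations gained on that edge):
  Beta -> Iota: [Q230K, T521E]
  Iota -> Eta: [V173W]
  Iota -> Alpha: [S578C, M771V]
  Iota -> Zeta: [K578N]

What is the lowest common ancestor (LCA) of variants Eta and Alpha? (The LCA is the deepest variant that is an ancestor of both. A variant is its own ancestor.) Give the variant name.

Path from root to Eta: Beta -> Iota -> Eta
  ancestors of Eta: {Beta, Iota, Eta}
Path from root to Alpha: Beta -> Iota -> Alpha
  ancestors of Alpha: {Beta, Iota, Alpha}
Common ancestors: {Beta, Iota}
Walk up from Alpha: Alpha (not in ancestors of Eta), Iota (in ancestors of Eta), Beta (in ancestors of Eta)
Deepest common ancestor (LCA) = Iota

Answer: Iota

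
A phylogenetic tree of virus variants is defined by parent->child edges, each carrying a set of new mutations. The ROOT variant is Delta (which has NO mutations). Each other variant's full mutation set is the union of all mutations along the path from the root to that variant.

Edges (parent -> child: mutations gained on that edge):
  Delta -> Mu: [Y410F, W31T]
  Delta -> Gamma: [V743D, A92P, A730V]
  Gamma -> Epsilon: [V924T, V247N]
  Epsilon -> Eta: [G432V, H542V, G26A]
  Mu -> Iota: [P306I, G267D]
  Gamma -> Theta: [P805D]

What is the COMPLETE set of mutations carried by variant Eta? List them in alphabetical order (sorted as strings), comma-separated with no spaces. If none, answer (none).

Answer: A730V,A92P,G26A,G432V,H542V,V247N,V743D,V924T

Derivation:
At Delta: gained [] -> total []
At Gamma: gained ['V743D', 'A92P', 'A730V'] -> total ['A730V', 'A92P', 'V743D']
At Epsilon: gained ['V924T', 'V247N'] -> total ['A730V', 'A92P', 'V247N', 'V743D', 'V924T']
At Eta: gained ['G432V', 'H542V', 'G26A'] -> total ['A730V', 'A92P', 'G26A', 'G432V', 'H542V', 'V247N', 'V743D', 'V924T']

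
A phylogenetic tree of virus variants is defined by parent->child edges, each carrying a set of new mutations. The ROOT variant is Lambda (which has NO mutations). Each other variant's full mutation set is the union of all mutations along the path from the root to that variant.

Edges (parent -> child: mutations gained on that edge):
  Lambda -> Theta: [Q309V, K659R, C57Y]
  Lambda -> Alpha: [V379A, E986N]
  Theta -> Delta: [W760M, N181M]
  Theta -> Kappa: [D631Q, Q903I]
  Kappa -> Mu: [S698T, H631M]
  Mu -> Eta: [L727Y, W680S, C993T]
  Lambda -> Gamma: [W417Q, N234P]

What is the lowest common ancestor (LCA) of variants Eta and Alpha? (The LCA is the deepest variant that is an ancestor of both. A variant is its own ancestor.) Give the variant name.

Path from root to Eta: Lambda -> Theta -> Kappa -> Mu -> Eta
  ancestors of Eta: {Lambda, Theta, Kappa, Mu, Eta}
Path from root to Alpha: Lambda -> Alpha
  ancestors of Alpha: {Lambda, Alpha}
Common ancestors: {Lambda}
Walk up from Alpha: Alpha (not in ancestors of Eta), Lambda (in ancestors of Eta)
Deepest common ancestor (LCA) = Lambda

Answer: Lambda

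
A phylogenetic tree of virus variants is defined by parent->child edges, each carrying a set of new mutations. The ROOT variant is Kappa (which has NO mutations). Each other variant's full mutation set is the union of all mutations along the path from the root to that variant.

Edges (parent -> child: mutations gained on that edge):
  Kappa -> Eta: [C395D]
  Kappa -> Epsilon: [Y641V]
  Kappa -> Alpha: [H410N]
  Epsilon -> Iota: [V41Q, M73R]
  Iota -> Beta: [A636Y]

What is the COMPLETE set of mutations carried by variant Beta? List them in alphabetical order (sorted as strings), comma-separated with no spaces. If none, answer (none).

Answer: A636Y,M73R,V41Q,Y641V

Derivation:
At Kappa: gained [] -> total []
At Epsilon: gained ['Y641V'] -> total ['Y641V']
At Iota: gained ['V41Q', 'M73R'] -> total ['M73R', 'V41Q', 'Y641V']
At Beta: gained ['A636Y'] -> total ['A636Y', 'M73R', 'V41Q', 'Y641V']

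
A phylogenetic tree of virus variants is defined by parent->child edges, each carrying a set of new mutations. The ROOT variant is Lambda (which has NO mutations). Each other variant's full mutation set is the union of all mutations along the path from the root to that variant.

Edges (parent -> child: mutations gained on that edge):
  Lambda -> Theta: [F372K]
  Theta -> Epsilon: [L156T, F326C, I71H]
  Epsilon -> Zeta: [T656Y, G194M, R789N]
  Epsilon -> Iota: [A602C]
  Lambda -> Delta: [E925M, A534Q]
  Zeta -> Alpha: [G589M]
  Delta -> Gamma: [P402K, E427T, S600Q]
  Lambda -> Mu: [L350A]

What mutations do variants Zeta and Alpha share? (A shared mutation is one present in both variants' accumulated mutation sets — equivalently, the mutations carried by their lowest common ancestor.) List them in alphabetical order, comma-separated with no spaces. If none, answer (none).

Answer: F326C,F372K,G194M,I71H,L156T,R789N,T656Y

Derivation:
Accumulating mutations along path to Zeta:
  At Lambda: gained [] -> total []
  At Theta: gained ['F372K'] -> total ['F372K']
  At Epsilon: gained ['L156T', 'F326C', 'I71H'] -> total ['F326C', 'F372K', 'I71H', 'L156T']
  At Zeta: gained ['T656Y', 'G194M', 'R789N'] -> total ['F326C', 'F372K', 'G194M', 'I71H', 'L156T', 'R789N', 'T656Y']
Mutations(Zeta) = ['F326C', 'F372K', 'G194M', 'I71H', 'L156T', 'R789N', 'T656Y']
Accumulating mutations along path to Alpha:
  At Lambda: gained [] -> total []
  At Theta: gained ['F372K'] -> total ['F372K']
  At Epsilon: gained ['L156T', 'F326C', 'I71H'] -> total ['F326C', 'F372K', 'I71H', 'L156T']
  At Zeta: gained ['T656Y', 'G194M', 'R789N'] -> total ['F326C', 'F372K', 'G194M', 'I71H', 'L156T', 'R789N', 'T656Y']
  At Alpha: gained ['G589M'] -> total ['F326C', 'F372K', 'G194M', 'G589M', 'I71H', 'L156T', 'R789N', 'T656Y']
Mutations(Alpha) = ['F326C', 'F372K', 'G194M', 'G589M', 'I71H', 'L156T', 'R789N', 'T656Y']
Intersection: ['F326C', 'F372K', 'G194M', 'I71H', 'L156T', 'R789N', 'T656Y'] ∩ ['F326C', 'F372K', 'G194M', 'G589M', 'I71H', 'L156T', 'R789N', 'T656Y'] = ['F326C', 'F372K', 'G194M', 'I71H', 'L156T', 'R789N', 'T656Y']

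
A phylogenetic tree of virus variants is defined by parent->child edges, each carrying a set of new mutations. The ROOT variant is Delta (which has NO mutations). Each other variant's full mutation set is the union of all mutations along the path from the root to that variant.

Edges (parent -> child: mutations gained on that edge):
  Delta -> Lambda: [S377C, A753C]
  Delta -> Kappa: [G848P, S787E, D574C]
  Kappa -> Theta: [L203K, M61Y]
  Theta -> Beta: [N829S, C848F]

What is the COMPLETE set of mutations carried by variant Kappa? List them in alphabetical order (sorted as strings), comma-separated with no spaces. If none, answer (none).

Answer: D574C,G848P,S787E

Derivation:
At Delta: gained [] -> total []
At Kappa: gained ['G848P', 'S787E', 'D574C'] -> total ['D574C', 'G848P', 'S787E']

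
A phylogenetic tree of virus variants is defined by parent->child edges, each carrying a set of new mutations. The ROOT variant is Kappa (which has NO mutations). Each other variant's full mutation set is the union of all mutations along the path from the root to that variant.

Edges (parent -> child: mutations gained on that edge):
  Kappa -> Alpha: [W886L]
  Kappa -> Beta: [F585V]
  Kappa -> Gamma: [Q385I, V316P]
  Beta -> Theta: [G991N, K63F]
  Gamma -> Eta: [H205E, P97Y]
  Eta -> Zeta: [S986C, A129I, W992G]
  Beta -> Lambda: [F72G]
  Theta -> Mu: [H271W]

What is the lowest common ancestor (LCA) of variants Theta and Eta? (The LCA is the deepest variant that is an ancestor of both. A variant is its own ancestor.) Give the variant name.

Path from root to Theta: Kappa -> Beta -> Theta
  ancestors of Theta: {Kappa, Beta, Theta}
Path from root to Eta: Kappa -> Gamma -> Eta
  ancestors of Eta: {Kappa, Gamma, Eta}
Common ancestors: {Kappa}
Walk up from Eta: Eta (not in ancestors of Theta), Gamma (not in ancestors of Theta), Kappa (in ancestors of Theta)
Deepest common ancestor (LCA) = Kappa

Answer: Kappa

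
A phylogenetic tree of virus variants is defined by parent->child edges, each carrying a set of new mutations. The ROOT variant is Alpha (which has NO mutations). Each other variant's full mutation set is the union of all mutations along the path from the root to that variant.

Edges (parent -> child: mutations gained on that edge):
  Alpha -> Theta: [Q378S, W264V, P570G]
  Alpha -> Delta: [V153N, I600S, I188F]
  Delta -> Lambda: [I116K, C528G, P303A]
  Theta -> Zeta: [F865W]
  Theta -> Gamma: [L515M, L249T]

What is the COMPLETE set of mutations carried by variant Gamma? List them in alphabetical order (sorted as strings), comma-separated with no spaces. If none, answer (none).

Answer: L249T,L515M,P570G,Q378S,W264V

Derivation:
At Alpha: gained [] -> total []
At Theta: gained ['Q378S', 'W264V', 'P570G'] -> total ['P570G', 'Q378S', 'W264V']
At Gamma: gained ['L515M', 'L249T'] -> total ['L249T', 'L515M', 'P570G', 'Q378S', 'W264V']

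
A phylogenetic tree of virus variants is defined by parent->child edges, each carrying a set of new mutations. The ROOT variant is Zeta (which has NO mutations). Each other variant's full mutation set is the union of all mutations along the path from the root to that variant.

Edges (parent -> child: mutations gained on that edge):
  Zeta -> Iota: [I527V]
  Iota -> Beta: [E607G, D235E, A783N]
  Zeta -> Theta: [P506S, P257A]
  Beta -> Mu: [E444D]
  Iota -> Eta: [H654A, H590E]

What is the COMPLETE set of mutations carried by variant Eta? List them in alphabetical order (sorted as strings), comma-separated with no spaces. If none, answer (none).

Answer: H590E,H654A,I527V

Derivation:
At Zeta: gained [] -> total []
At Iota: gained ['I527V'] -> total ['I527V']
At Eta: gained ['H654A', 'H590E'] -> total ['H590E', 'H654A', 'I527V']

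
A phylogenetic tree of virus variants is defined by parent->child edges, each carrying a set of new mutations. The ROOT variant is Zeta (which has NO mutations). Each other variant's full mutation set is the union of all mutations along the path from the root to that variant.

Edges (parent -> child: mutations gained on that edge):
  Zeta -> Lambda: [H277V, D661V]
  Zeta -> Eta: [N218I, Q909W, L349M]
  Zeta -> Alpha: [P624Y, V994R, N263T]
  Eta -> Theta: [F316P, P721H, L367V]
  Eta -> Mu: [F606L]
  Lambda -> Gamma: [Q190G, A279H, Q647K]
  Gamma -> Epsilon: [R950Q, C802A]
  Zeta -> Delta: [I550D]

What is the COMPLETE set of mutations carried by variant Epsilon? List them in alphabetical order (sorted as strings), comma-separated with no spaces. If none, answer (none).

At Zeta: gained [] -> total []
At Lambda: gained ['H277V', 'D661V'] -> total ['D661V', 'H277V']
At Gamma: gained ['Q190G', 'A279H', 'Q647K'] -> total ['A279H', 'D661V', 'H277V', 'Q190G', 'Q647K']
At Epsilon: gained ['R950Q', 'C802A'] -> total ['A279H', 'C802A', 'D661V', 'H277V', 'Q190G', 'Q647K', 'R950Q']

Answer: A279H,C802A,D661V,H277V,Q190G,Q647K,R950Q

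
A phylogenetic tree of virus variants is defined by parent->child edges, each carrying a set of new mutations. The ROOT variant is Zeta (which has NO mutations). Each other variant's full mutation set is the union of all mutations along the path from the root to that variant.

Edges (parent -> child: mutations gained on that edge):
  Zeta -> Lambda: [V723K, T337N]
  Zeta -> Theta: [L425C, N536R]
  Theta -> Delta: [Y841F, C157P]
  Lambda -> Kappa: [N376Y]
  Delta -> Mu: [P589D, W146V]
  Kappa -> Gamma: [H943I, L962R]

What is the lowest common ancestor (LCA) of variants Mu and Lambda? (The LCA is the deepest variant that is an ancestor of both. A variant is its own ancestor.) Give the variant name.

Answer: Zeta

Derivation:
Path from root to Mu: Zeta -> Theta -> Delta -> Mu
  ancestors of Mu: {Zeta, Theta, Delta, Mu}
Path from root to Lambda: Zeta -> Lambda
  ancestors of Lambda: {Zeta, Lambda}
Common ancestors: {Zeta}
Walk up from Lambda: Lambda (not in ancestors of Mu), Zeta (in ancestors of Mu)
Deepest common ancestor (LCA) = Zeta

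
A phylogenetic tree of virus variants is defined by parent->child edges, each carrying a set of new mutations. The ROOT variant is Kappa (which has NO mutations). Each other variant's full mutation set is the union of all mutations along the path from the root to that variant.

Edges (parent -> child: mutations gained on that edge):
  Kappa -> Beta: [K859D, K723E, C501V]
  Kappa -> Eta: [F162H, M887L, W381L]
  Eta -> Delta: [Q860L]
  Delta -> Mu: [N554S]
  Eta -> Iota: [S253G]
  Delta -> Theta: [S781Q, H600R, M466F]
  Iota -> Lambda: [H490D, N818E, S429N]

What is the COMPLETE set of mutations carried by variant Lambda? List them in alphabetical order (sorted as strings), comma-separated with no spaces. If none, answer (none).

Answer: F162H,H490D,M887L,N818E,S253G,S429N,W381L

Derivation:
At Kappa: gained [] -> total []
At Eta: gained ['F162H', 'M887L', 'W381L'] -> total ['F162H', 'M887L', 'W381L']
At Iota: gained ['S253G'] -> total ['F162H', 'M887L', 'S253G', 'W381L']
At Lambda: gained ['H490D', 'N818E', 'S429N'] -> total ['F162H', 'H490D', 'M887L', 'N818E', 'S253G', 'S429N', 'W381L']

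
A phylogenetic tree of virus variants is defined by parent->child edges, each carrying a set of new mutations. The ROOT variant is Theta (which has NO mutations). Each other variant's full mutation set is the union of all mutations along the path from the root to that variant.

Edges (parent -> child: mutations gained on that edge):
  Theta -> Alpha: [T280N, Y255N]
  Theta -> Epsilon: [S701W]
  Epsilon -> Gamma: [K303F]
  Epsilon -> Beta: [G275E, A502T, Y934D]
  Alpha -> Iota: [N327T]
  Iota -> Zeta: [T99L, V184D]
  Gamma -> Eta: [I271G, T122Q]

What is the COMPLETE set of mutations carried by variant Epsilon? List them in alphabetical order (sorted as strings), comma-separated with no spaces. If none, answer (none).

At Theta: gained [] -> total []
At Epsilon: gained ['S701W'] -> total ['S701W']

Answer: S701W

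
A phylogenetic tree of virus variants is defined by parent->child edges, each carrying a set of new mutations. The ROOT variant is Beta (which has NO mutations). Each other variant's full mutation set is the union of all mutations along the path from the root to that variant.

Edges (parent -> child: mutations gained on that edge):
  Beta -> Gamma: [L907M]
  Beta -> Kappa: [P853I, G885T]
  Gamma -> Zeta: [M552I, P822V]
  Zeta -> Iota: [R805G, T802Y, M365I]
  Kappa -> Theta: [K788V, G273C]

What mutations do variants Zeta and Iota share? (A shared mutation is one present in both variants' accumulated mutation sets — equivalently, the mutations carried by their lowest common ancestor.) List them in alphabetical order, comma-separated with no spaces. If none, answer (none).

Answer: L907M,M552I,P822V

Derivation:
Accumulating mutations along path to Zeta:
  At Beta: gained [] -> total []
  At Gamma: gained ['L907M'] -> total ['L907M']
  At Zeta: gained ['M552I', 'P822V'] -> total ['L907M', 'M552I', 'P822V']
Mutations(Zeta) = ['L907M', 'M552I', 'P822V']
Accumulating mutations along path to Iota:
  At Beta: gained [] -> total []
  At Gamma: gained ['L907M'] -> total ['L907M']
  At Zeta: gained ['M552I', 'P822V'] -> total ['L907M', 'M552I', 'P822V']
  At Iota: gained ['R805G', 'T802Y', 'M365I'] -> total ['L907M', 'M365I', 'M552I', 'P822V', 'R805G', 'T802Y']
Mutations(Iota) = ['L907M', 'M365I', 'M552I', 'P822V', 'R805G', 'T802Y']
Intersection: ['L907M', 'M552I', 'P822V'] ∩ ['L907M', 'M365I', 'M552I', 'P822V', 'R805G', 'T802Y'] = ['L907M', 'M552I', 'P822V']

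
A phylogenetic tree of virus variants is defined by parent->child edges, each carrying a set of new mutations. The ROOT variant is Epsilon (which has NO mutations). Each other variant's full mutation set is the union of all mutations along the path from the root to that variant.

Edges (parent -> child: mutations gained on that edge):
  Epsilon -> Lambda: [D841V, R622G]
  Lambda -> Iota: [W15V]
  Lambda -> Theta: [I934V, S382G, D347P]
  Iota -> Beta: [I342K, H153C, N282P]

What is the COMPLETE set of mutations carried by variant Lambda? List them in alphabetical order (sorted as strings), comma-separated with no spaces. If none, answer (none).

At Epsilon: gained [] -> total []
At Lambda: gained ['D841V', 'R622G'] -> total ['D841V', 'R622G']

Answer: D841V,R622G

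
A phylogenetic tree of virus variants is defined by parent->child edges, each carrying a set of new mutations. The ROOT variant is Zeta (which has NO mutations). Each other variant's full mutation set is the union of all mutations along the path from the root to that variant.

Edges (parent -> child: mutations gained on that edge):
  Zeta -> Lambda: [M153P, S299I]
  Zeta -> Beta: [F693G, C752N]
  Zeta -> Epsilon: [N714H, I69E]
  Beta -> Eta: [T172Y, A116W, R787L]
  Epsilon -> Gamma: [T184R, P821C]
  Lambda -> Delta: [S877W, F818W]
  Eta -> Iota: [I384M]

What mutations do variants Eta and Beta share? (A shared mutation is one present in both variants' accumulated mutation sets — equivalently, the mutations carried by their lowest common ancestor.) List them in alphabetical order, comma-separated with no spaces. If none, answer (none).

Answer: C752N,F693G

Derivation:
Accumulating mutations along path to Eta:
  At Zeta: gained [] -> total []
  At Beta: gained ['F693G', 'C752N'] -> total ['C752N', 'F693G']
  At Eta: gained ['T172Y', 'A116W', 'R787L'] -> total ['A116W', 'C752N', 'F693G', 'R787L', 'T172Y']
Mutations(Eta) = ['A116W', 'C752N', 'F693G', 'R787L', 'T172Y']
Accumulating mutations along path to Beta:
  At Zeta: gained [] -> total []
  At Beta: gained ['F693G', 'C752N'] -> total ['C752N', 'F693G']
Mutations(Beta) = ['C752N', 'F693G']
Intersection: ['A116W', 'C752N', 'F693G', 'R787L', 'T172Y'] ∩ ['C752N', 'F693G'] = ['C752N', 'F693G']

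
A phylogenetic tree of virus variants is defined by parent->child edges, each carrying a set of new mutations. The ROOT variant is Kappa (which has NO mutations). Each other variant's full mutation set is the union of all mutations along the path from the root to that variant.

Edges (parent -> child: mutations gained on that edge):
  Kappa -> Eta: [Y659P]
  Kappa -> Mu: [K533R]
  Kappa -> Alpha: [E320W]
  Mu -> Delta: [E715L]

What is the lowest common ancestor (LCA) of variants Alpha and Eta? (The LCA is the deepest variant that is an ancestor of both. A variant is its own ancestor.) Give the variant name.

Path from root to Alpha: Kappa -> Alpha
  ancestors of Alpha: {Kappa, Alpha}
Path from root to Eta: Kappa -> Eta
  ancestors of Eta: {Kappa, Eta}
Common ancestors: {Kappa}
Walk up from Eta: Eta (not in ancestors of Alpha), Kappa (in ancestors of Alpha)
Deepest common ancestor (LCA) = Kappa

Answer: Kappa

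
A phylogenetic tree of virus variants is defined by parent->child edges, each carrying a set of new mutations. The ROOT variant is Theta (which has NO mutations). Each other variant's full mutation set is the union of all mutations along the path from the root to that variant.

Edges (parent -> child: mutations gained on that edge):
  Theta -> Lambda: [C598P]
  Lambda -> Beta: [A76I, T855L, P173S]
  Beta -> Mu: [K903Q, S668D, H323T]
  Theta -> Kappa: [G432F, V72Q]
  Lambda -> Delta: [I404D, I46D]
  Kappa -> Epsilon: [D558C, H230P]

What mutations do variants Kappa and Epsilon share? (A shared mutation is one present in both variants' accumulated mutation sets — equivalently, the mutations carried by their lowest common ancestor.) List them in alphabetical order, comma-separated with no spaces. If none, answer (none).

Answer: G432F,V72Q

Derivation:
Accumulating mutations along path to Kappa:
  At Theta: gained [] -> total []
  At Kappa: gained ['G432F', 'V72Q'] -> total ['G432F', 'V72Q']
Mutations(Kappa) = ['G432F', 'V72Q']
Accumulating mutations along path to Epsilon:
  At Theta: gained [] -> total []
  At Kappa: gained ['G432F', 'V72Q'] -> total ['G432F', 'V72Q']
  At Epsilon: gained ['D558C', 'H230P'] -> total ['D558C', 'G432F', 'H230P', 'V72Q']
Mutations(Epsilon) = ['D558C', 'G432F', 'H230P', 'V72Q']
Intersection: ['G432F', 'V72Q'] ∩ ['D558C', 'G432F', 'H230P', 'V72Q'] = ['G432F', 'V72Q']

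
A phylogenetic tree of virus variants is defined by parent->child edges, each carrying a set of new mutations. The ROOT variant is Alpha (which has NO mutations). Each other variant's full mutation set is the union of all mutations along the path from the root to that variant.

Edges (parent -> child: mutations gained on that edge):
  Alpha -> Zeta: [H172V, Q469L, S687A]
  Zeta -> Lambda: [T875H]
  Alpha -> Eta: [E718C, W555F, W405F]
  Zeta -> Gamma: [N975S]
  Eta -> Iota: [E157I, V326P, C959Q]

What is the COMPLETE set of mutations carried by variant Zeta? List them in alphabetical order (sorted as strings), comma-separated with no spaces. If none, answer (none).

Answer: H172V,Q469L,S687A

Derivation:
At Alpha: gained [] -> total []
At Zeta: gained ['H172V', 'Q469L', 'S687A'] -> total ['H172V', 'Q469L', 'S687A']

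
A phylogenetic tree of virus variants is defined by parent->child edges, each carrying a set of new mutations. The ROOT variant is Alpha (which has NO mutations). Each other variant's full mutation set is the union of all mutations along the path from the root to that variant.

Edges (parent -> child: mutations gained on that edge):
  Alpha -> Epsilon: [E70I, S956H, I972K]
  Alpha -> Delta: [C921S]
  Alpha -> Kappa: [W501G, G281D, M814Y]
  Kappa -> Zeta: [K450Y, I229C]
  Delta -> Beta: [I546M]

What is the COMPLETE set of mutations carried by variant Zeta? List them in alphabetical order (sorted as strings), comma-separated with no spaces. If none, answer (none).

At Alpha: gained [] -> total []
At Kappa: gained ['W501G', 'G281D', 'M814Y'] -> total ['G281D', 'M814Y', 'W501G']
At Zeta: gained ['K450Y', 'I229C'] -> total ['G281D', 'I229C', 'K450Y', 'M814Y', 'W501G']

Answer: G281D,I229C,K450Y,M814Y,W501G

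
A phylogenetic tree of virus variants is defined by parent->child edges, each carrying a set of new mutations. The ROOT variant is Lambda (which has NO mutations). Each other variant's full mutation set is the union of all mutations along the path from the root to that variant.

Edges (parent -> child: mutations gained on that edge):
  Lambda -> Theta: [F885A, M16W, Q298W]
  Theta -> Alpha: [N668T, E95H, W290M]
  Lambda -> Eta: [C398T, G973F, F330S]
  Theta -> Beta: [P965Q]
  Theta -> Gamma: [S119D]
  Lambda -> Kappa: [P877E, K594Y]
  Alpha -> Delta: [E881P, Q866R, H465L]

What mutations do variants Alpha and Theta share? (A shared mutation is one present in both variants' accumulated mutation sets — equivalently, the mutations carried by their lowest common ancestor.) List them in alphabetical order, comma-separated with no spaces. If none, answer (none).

Accumulating mutations along path to Alpha:
  At Lambda: gained [] -> total []
  At Theta: gained ['F885A', 'M16W', 'Q298W'] -> total ['F885A', 'M16W', 'Q298W']
  At Alpha: gained ['N668T', 'E95H', 'W290M'] -> total ['E95H', 'F885A', 'M16W', 'N668T', 'Q298W', 'W290M']
Mutations(Alpha) = ['E95H', 'F885A', 'M16W', 'N668T', 'Q298W', 'W290M']
Accumulating mutations along path to Theta:
  At Lambda: gained [] -> total []
  At Theta: gained ['F885A', 'M16W', 'Q298W'] -> total ['F885A', 'M16W', 'Q298W']
Mutations(Theta) = ['F885A', 'M16W', 'Q298W']
Intersection: ['E95H', 'F885A', 'M16W', 'N668T', 'Q298W', 'W290M'] ∩ ['F885A', 'M16W', 'Q298W'] = ['F885A', 'M16W', 'Q298W']

Answer: F885A,M16W,Q298W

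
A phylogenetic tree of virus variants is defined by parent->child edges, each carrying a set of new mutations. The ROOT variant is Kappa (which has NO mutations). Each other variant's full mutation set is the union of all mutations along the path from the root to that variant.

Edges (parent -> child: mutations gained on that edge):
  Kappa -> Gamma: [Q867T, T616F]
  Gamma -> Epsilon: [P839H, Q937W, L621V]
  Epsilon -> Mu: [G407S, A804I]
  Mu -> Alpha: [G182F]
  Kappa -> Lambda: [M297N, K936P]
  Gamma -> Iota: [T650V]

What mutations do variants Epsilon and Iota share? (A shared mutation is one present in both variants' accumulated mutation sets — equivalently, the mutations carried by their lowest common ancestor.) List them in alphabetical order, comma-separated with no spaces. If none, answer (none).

Answer: Q867T,T616F

Derivation:
Accumulating mutations along path to Epsilon:
  At Kappa: gained [] -> total []
  At Gamma: gained ['Q867T', 'T616F'] -> total ['Q867T', 'T616F']
  At Epsilon: gained ['P839H', 'Q937W', 'L621V'] -> total ['L621V', 'P839H', 'Q867T', 'Q937W', 'T616F']
Mutations(Epsilon) = ['L621V', 'P839H', 'Q867T', 'Q937W', 'T616F']
Accumulating mutations along path to Iota:
  At Kappa: gained [] -> total []
  At Gamma: gained ['Q867T', 'T616F'] -> total ['Q867T', 'T616F']
  At Iota: gained ['T650V'] -> total ['Q867T', 'T616F', 'T650V']
Mutations(Iota) = ['Q867T', 'T616F', 'T650V']
Intersection: ['L621V', 'P839H', 'Q867T', 'Q937W', 'T616F'] ∩ ['Q867T', 'T616F', 'T650V'] = ['Q867T', 'T616F']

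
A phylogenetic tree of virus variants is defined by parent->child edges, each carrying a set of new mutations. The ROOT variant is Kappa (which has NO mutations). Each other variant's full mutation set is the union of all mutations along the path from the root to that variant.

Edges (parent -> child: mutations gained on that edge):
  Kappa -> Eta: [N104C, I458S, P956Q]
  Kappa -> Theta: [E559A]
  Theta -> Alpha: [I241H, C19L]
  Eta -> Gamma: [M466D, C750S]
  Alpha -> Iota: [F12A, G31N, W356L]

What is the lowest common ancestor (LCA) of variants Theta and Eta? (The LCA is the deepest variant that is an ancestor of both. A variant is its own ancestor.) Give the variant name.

Answer: Kappa

Derivation:
Path from root to Theta: Kappa -> Theta
  ancestors of Theta: {Kappa, Theta}
Path from root to Eta: Kappa -> Eta
  ancestors of Eta: {Kappa, Eta}
Common ancestors: {Kappa}
Walk up from Eta: Eta (not in ancestors of Theta), Kappa (in ancestors of Theta)
Deepest common ancestor (LCA) = Kappa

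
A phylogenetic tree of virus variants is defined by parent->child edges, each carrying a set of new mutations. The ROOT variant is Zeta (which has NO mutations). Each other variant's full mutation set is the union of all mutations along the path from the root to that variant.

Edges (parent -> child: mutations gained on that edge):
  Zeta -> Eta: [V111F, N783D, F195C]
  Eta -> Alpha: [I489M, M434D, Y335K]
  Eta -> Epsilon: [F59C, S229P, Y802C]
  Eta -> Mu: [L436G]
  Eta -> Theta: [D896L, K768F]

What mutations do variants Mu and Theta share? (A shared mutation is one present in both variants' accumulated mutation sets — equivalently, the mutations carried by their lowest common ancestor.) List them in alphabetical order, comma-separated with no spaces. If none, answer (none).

Accumulating mutations along path to Mu:
  At Zeta: gained [] -> total []
  At Eta: gained ['V111F', 'N783D', 'F195C'] -> total ['F195C', 'N783D', 'V111F']
  At Mu: gained ['L436G'] -> total ['F195C', 'L436G', 'N783D', 'V111F']
Mutations(Mu) = ['F195C', 'L436G', 'N783D', 'V111F']
Accumulating mutations along path to Theta:
  At Zeta: gained [] -> total []
  At Eta: gained ['V111F', 'N783D', 'F195C'] -> total ['F195C', 'N783D', 'V111F']
  At Theta: gained ['D896L', 'K768F'] -> total ['D896L', 'F195C', 'K768F', 'N783D', 'V111F']
Mutations(Theta) = ['D896L', 'F195C', 'K768F', 'N783D', 'V111F']
Intersection: ['F195C', 'L436G', 'N783D', 'V111F'] ∩ ['D896L', 'F195C', 'K768F', 'N783D', 'V111F'] = ['F195C', 'N783D', 'V111F']

Answer: F195C,N783D,V111F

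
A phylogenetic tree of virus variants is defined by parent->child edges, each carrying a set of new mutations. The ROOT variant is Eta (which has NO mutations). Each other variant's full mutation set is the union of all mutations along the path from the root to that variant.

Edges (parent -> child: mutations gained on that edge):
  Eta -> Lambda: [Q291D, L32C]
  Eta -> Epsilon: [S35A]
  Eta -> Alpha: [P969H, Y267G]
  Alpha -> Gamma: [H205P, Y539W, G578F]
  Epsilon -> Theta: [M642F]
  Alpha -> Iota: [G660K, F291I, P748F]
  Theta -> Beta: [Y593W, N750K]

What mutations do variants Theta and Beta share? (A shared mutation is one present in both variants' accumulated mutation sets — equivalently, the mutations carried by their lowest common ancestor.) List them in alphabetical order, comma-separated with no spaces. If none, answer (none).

Answer: M642F,S35A

Derivation:
Accumulating mutations along path to Theta:
  At Eta: gained [] -> total []
  At Epsilon: gained ['S35A'] -> total ['S35A']
  At Theta: gained ['M642F'] -> total ['M642F', 'S35A']
Mutations(Theta) = ['M642F', 'S35A']
Accumulating mutations along path to Beta:
  At Eta: gained [] -> total []
  At Epsilon: gained ['S35A'] -> total ['S35A']
  At Theta: gained ['M642F'] -> total ['M642F', 'S35A']
  At Beta: gained ['Y593W', 'N750K'] -> total ['M642F', 'N750K', 'S35A', 'Y593W']
Mutations(Beta) = ['M642F', 'N750K', 'S35A', 'Y593W']
Intersection: ['M642F', 'S35A'] ∩ ['M642F', 'N750K', 'S35A', 'Y593W'] = ['M642F', 'S35A']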